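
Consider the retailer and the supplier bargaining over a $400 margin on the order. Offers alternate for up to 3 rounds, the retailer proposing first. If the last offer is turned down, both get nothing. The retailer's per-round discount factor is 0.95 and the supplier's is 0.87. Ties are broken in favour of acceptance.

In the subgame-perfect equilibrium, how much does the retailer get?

382.6

Solve by backward induction from round 3.
Round 3 (the retailer proposes): rejection yields 0 for the supplier; the retailer offers 0 and keeps 400.
Round 2 (the supplier proposes): the retailer can get 400 next round, worth 0.95 × 400 = 380 now, so the supplier offers 380, keeping 20.
Round 1 (the retailer proposes): the supplier can get 20 next round, worth 0.87 × 20 = 17.4 now. The retailer offers 17.4 and keeps 400 − 17.4 = 382.6.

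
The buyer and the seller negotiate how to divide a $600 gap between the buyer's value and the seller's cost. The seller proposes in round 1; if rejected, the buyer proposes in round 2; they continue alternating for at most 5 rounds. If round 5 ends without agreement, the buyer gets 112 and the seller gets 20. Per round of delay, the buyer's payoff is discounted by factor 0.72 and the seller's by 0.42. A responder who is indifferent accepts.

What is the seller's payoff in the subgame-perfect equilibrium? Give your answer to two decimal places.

Round 5 (the seller proposes): the buyer gets 112 if talks fail, so the seller offers 112 and keeps 488.
Round 4 (the buyer proposes): the seller can get 488 next round, worth 0.42 × 488 = 204.96 now, so the buyer offers 204.96, keeping 395.04.
Round 3 (the seller proposes): the buyer can get 395.04 next round, worth 0.72 × 395.04 = 284.4288 now; the seller offers that and keeps 315.5712.
Round 2 (the buyer proposes): the seller can get 315.5712 next round, worth 0.42 × 315.5712 = 132.539904 now. The buyer offers 132.539904 and keeps 600 − 132.539904 = 467.460096.
Round 1 (the seller proposes): the buyer can get 467.460096 next round, worth 0.72 × 467.460096 = 336.57126912 now; the seller offers that and keeps 263.42873088.

263.43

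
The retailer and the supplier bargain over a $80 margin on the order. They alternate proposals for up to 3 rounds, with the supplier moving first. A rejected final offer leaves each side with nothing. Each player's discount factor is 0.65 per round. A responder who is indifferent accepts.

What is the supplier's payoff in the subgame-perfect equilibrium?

61.8

Work backward from the last round.
Round 3 (the supplier proposes): rejection yields 0 for the retailer; the supplier offers 0 and keeps 80.
Round 2 (the retailer proposes): the supplier can get 80 next round, worth 0.65 × 80 = 52 now. The retailer offers 52 and keeps 80 − 52 = 28.
Round 1 (the supplier proposes): the retailer can get 28 next round, worth 0.65 × 28 = 18.2 now; the supplier offers that and keeps 61.8.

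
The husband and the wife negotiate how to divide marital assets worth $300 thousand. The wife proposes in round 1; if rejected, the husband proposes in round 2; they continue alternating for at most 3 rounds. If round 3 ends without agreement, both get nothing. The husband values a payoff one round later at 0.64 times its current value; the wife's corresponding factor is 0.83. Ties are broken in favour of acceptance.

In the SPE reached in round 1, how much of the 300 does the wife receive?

Round 3 (the wife proposes): rejection yields 0 for the husband; the wife offers 0 and keeps 300.
Round 2 (the husband proposes): the wife can get 300 next round, worth 0.83 × 300 = 249 now, so the husband offers 249, keeping 51.
Round 1 (the wife proposes): the husband can get 51 next round, worth 0.64 × 51 = 32.64 now. The wife offers 32.64 and keeps 300 − 32.64 = 267.36.

267.36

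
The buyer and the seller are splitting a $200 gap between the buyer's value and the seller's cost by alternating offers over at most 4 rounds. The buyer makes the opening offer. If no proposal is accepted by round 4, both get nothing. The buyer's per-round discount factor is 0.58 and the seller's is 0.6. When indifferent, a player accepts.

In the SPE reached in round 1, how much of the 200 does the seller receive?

92.16

Round 4 (the seller proposes): rejection yields 0 for the buyer; the seller offers 0 and keeps 200.
Round 3 (the buyer proposes): the seller can get 200 next round, worth 0.6 × 200 = 120 now; the buyer offers that and keeps 80.
Round 2 (the seller proposes): the buyer can get 80 next round, worth 0.58 × 80 = 46.4 now, so the seller offers 46.4, keeping 153.6.
Round 1 (the buyer proposes): the seller can get 153.6 next round, worth 0.6 × 153.6 = 92.16 now. The buyer offers 92.16 and keeps 200 − 92.16 = 107.84.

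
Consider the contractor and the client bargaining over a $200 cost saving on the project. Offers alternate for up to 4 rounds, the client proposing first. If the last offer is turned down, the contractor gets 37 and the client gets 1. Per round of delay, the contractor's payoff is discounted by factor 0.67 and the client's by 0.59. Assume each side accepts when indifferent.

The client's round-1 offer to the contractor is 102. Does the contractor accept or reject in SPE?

Reject

Round 4 (the contractor proposes): the client gets 1 if talks fail, so the contractor offers 1 and keeps 199.
Round 3 (the client proposes): the contractor can get 199 next round, worth 0.67 × 199 = 133.33 now. The client offers 133.33 and keeps 200 − 133.33 = 66.67.
Round 2 (the contractor proposes): the client can get 66.67 next round, worth 0.59 × 66.67 = 39.3353 now, so the contractor offers 39.3353, keeping 160.6647.
So by rejecting in round 1, the contractor gets 160.6647 next round, worth 0.67 × 160.6647 = 107.645349 now.
Offer 102 < 107.645349, so the contractor rejects.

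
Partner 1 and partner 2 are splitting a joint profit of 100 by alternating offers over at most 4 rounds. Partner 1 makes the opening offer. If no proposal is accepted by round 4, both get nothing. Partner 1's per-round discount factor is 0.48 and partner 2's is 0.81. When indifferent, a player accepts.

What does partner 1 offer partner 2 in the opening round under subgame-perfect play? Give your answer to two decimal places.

73.61

Round 4 (partner 2 proposes): partner 1 will accept anything ≥ 0, so partner 2 offers 0 and keeps 100.
Round 3 (partner 1 proposes): partner 2 can get 100 next round, worth 0.81 × 100 = 81 now; partner 1 offers that and keeps 19.
Round 2 (partner 2 proposes): partner 1 can get 19 next round, worth 0.48 × 19 = 9.12 now. Partner 2 offers 9.12 and keeps 100 − 9.12 = 90.88.
Round 1 (partner 1 proposes): partner 2 can get 90.88 next round, worth 0.81 × 90.88 = 73.6128 now. Partner 1 offers 73.6128 and keeps 100 − 73.6128 = 26.3872.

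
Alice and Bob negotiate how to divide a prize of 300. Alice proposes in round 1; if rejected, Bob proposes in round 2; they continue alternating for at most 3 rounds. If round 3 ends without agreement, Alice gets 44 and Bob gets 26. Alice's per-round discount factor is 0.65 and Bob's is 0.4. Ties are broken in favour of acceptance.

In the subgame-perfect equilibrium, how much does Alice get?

Round 3 (Alice proposes): Bob gets 26 if talks fail, so Alice offers 26 and keeps 274.
Round 2 (Bob proposes): Alice can get 274 next round, worth 0.65 × 274 = 178.1 now; Bob offers that and keeps 121.9.
Round 1 (Alice proposes): Bob can get 121.9 next round, worth 0.4 × 121.9 = 48.76 now, so Alice offers 48.76, keeping 251.24.

251.24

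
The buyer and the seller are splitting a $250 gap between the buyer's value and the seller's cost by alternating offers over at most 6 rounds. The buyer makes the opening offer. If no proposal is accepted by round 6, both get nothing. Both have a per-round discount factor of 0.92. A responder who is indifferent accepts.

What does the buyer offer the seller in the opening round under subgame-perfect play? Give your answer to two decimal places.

198.74

Round 6 (the seller proposes): rejection yields 0 for the buyer; the seller offers 0 and keeps 250.
Round 5 (the buyer proposes): the seller can get 250 next round, worth 0.92 × 250 = 230 now; the buyer offers that and keeps 20.
Round 4 (the seller proposes): the buyer can get 20 next round, worth 0.92 × 20 = 18.4 now, so the seller offers 18.4, keeping 231.6.
Round 3 (the buyer proposes): the seller can get 231.6 next round, worth 0.92 × 231.6 = 213.072 now; the buyer offers that and keeps 36.928.
Round 2 (the seller proposes): the buyer can get 36.928 next round, worth 0.92 × 36.928 = 33.97376 now, so the seller offers 33.97376, keeping 216.02624.
Round 1 (the buyer proposes): the seller can get 216.02624 next round, worth 0.92 × 216.02624 = 198.7441408 now. The buyer offers 198.7441408 and keeps 250 − 198.7441408 = 51.2558592.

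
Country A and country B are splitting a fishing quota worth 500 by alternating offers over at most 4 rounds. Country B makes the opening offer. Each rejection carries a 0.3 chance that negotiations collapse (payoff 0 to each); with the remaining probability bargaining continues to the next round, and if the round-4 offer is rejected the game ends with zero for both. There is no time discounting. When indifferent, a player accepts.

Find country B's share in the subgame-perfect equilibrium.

By backward induction:
Round 4 (country A proposes): rejection yields 0 for country B; country A offers 0 and keeps 500.
Round 3 (country B proposes): rejecting gives country A an expected 0.7 × 500 = 350. Country B offers 350 and keeps 500 − 350 = 150.
Round 2 (country A proposes): rejecting gives country B an expected 0.7 × 150 = 105, so country A offers 105, keeping 395.
Round 1 (country B proposes): rejecting gives country A an expected 0.7 × 395 = 276.5; country B offers that and keeps 223.5.

223.5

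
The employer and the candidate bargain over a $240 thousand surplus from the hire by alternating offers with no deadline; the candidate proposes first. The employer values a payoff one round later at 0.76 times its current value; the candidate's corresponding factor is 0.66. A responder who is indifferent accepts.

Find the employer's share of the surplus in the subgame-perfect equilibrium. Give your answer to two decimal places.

124.43

When the candidate proposes, the employer accepts any offer worth at least 0.76 times what the employer would get by proposing next round; and vice versa.
This gives x = 240 − 0.76y and y = 240 − 0.66x, where x and y are each side's share when it proposes.
Hence (1 − 0.76·0.66)x = 240(1 − 0.76), i.e. 0.4984·x = 57.6.
x ≈ 115.5698; the employer's share is 240 − x ≈ 124.4302.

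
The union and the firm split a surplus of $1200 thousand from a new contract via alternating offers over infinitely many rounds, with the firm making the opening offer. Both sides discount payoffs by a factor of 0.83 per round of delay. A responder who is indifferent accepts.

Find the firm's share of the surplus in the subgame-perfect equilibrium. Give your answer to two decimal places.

In a stationary SPE each proposer offers the other exactly their discounted continuation value.
If the firm keeps x when proposing and the union keeps y when proposing, then x = 1200 − 0.83y and y = 1200 − 0.83x.
Solving: x = 1200(1 − 0.83) / (1 − 0.83·0.83) = 204 / 0.3111 ≈ 655.7377.
The union gets 1200 − 655.7377 ≈ 544.2623.

655.74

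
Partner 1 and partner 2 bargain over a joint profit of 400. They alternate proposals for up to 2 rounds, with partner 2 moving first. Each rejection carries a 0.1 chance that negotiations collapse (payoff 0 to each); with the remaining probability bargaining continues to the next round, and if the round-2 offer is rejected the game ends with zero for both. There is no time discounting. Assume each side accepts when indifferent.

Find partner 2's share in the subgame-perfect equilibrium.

40

By backward induction:
Round 2 (partner 1 proposes): rejection yields 0 for partner 2; partner 1 offers 0 and keeps 400.
Round 1 (partner 2 proposes): rejecting gives partner 1 an expected 0.9 × 400 = 360. Partner 2 offers 360 and keeps 400 − 360 = 40.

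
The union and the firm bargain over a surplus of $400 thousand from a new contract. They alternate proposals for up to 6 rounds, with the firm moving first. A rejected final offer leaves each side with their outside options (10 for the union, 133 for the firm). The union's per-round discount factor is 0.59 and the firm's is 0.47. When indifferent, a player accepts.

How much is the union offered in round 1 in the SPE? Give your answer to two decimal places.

171.88

Round 6 (the union proposes): the firm gets 133 if talks fail, so the union offers 133 and keeps 267.
Round 5 (the firm proposes): the union can get 267 next round, worth 0.59 × 267 = 157.53 now, so the firm offers 157.53, keeping 242.47.
Round 4 (the union proposes): the firm can get 242.47 next round, worth 0.47 × 242.47 = 113.9609 now, so the union offers 113.9609, keeping 286.0391.
Round 3 (the firm proposes): the union can get 286.0391 next round, worth 0.59 × 286.0391 = 168.763069 now, so the firm offers 168.763069, keeping 231.236931.
Round 2 (the union proposes): the firm can get 231.236931 next round, worth 0.47 × 231.236931 = 108.68135757 now, so the union offers 108.68135757, keeping 291.31864243.
Round 1 (the firm proposes): the union can get 291.31864243 next round, worth 0.59 × 291.31864243 = 171.8779990337 now; the firm offers that and keeps 228.1220009663.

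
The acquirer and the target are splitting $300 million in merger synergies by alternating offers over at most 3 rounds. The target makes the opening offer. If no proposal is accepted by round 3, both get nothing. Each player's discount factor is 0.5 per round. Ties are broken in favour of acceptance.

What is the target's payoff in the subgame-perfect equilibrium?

Round 3 (the target proposes): the acquirer will accept anything ≥ 0, so the target offers 0 and keeps 300.
Round 2 (the acquirer proposes): the target can get 300 next round, worth 0.5 × 300 = 150 now; the acquirer offers that and keeps 150.
Round 1 (the target proposes): the acquirer can get 150 next round, worth 0.5 × 150 = 75 now. The target offers 75 and keeps 300 − 75 = 225.

225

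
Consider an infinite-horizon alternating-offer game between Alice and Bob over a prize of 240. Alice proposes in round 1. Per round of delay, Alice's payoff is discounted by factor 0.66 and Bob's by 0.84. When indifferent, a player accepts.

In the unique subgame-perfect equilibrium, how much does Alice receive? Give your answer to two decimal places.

In a stationary SPE each proposer offers the other exactly their discounted continuation value.
If Alice keeps x when proposing and Bob keeps y when proposing, then x = 240 − 0.84y and y = 240 − 0.66x.
Solving: x = 240(1 − 0.84) / (1 − 0.66·0.84) = 38.4 / 0.4456 ≈ 86.1759.
Bob gets 240 − 86.1759 ≈ 153.8241.

86.18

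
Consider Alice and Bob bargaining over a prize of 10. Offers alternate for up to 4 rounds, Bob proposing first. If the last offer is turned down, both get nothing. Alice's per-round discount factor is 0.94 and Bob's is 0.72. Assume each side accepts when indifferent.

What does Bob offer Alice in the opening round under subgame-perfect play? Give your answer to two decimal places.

Round 4 (Alice proposes): Bob will accept anything ≥ 0, so Alice offers 0 and keeps 10.
Round 3 (Bob proposes): Alice can get 10 next round, worth 0.94 × 10 = 9.4 now, so Bob offers 9.4, keeping 0.6.
Round 2 (Alice proposes): Bob can get 0.6 next round, worth 0.72 × 0.6 = 0.432 now; Alice offers that and keeps 9.568.
Round 1 (Bob proposes): Alice can get 9.568 next round, worth 0.94 × 9.568 = 8.99392 now. Bob offers 8.99392 and keeps 10 − 8.99392 = 1.00608.

8.99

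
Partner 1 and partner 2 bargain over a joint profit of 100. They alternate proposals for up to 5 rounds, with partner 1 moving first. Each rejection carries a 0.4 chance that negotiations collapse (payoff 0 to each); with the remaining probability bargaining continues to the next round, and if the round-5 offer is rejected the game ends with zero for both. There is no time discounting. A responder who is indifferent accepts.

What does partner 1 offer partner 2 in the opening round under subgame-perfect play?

32.64

By backward induction:
Round 5 (partner 1 proposes): rejection yields 0 for partner 2; partner 1 offers 0 and keeps 100.
Round 4 (partner 2 proposes): rejecting gives partner 1 an expected 0.6 × 100 = 60, so partner 2 offers 60, keeping 40.
Round 3 (partner 1 proposes): rejecting gives partner 2 an expected 0.6 × 40 = 24, so partner 1 offers 24, keeping 76.
Round 2 (partner 2 proposes): rejecting gives partner 1 an expected 0.6 × 76 = 45.6; partner 2 offers that and keeps 54.4.
Round 1 (partner 1 proposes): rejecting gives partner 2 an expected 0.6 × 54.4 = 32.64, so partner 1 offers 32.64, keeping 67.36.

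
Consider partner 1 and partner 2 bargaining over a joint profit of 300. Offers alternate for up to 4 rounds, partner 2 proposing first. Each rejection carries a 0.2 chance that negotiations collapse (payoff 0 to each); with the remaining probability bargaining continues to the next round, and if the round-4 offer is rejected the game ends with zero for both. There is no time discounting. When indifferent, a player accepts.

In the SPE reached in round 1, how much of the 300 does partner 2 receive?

98.4

Round 4 (partner 1 proposes): partner 2 will accept anything ≥ 0, so partner 1 offers 0 and keeps 300.
Round 3 (partner 2 proposes): rejecting gives partner 1 an expected 0.8 × 300 = 240. Partner 2 offers 240 and keeps 300 − 240 = 60.
Round 2 (partner 1 proposes): rejecting gives partner 2 an expected 0.8 × 60 = 48; partner 1 offers that and keeps 252.
Round 1 (partner 2 proposes): rejecting gives partner 1 an expected 0.8 × 252 = 201.6; partner 2 offers that and keeps 98.4.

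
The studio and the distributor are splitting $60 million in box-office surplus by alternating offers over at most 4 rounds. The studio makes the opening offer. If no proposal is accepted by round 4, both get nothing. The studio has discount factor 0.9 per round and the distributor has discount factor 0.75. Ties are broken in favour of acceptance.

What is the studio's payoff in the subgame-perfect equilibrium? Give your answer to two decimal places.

25.13

Round 4 (the distributor proposes): the studio will accept anything ≥ 0, so the distributor offers 0 and keeps 60.
Round 3 (the studio proposes): the distributor can get 60 next round, worth 0.75 × 60 = 45 now. The studio offers 45 and keeps 60 − 45 = 15.
Round 2 (the distributor proposes): the studio can get 15 next round, worth 0.9 × 15 = 13.5 now. The distributor offers 13.5 and keeps 60 − 13.5 = 46.5.
Round 1 (the studio proposes): the distributor can get 46.5 next round, worth 0.75 × 46.5 = 34.875 now; the studio offers that and keeps 25.125.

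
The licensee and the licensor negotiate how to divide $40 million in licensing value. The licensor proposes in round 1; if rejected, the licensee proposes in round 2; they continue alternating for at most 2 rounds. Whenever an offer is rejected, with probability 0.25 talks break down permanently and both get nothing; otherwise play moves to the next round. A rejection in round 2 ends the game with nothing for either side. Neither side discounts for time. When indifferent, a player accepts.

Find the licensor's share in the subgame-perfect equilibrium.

By backward induction:
Round 2 (the licensee proposes): rejection yields 0 for the licensor; the licensee offers 0 and keeps 40.
Round 1 (the licensor proposes): rejecting gives the licensee an expected 0.75 × 40 = 30. The licensor offers 30 and keeps 40 − 30 = 10.

10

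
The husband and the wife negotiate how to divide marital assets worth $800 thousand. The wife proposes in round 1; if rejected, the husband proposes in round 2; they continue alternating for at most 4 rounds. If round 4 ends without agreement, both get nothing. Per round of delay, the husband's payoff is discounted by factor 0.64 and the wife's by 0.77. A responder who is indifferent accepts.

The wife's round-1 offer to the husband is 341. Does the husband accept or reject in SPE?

Work out the husband's continuation value if the offer is rejected.
Round 4 (the husband proposes): the wife will accept anything ≥ 0, so the husband offers 0 and keeps 800.
Round 3 (the wife proposes): the husband can get 800 next round, worth 0.64 × 800 = 512 now, so the wife offers 512, keeping 288.
Round 2 (the husband proposes): the wife can get 288 next round, worth 0.77 × 288 = 221.76 now; the husband offers that and keeps 578.24.
So by rejecting in round 1, the husband gets 578.24 next round, worth 0.64 × 578.24 = 370.0736 now.
Offer 341 < 370.0736, so the husband rejects.

Reject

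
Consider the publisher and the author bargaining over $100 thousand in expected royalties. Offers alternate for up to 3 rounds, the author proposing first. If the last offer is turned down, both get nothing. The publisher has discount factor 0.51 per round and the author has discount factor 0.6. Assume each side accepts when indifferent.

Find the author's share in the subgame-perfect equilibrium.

79.6

Solve by backward induction from round 3.
Round 3 (the author proposes): the publisher will accept anything ≥ 0, so the author offers 0 and keeps 100.
Round 2 (the publisher proposes): the author can get 100 next round, worth 0.6 × 100 = 60 now, so the publisher offers 60, keeping 40.
Round 1 (the author proposes): the publisher can get 40 next round, worth 0.51 × 40 = 20.4 now; the author offers that and keeps 79.6.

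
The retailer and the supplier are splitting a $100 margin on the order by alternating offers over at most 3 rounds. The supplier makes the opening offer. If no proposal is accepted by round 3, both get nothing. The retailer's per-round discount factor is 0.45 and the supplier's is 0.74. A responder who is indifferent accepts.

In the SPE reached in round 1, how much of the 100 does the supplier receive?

88.3

Solve by backward induction from round 3.
Round 3 (the supplier proposes): the retailer will accept anything ≥ 0, so the supplier offers 0 and keeps 100.
Round 2 (the retailer proposes): the supplier can get 100 next round, worth 0.74 × 100 = 74 now; the retailer offers that and keeps 26.
Round 1 (the supplier proposes): the retailer can get 26 next round, worth 0.45 × 26 = 11.7 now, so the supplier offers 11.7, keeping 88.3.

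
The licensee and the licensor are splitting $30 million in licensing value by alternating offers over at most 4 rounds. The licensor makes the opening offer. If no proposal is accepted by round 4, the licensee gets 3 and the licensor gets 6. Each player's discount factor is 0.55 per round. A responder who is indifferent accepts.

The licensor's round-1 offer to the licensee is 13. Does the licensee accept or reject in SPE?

Accept

Round 4 (the licensee proposes): the licensor gets 6 if talks fail, so the licensee offers 6 and keeps 24.
Round 3 (the licensor proposes): the licensee can get 24 next round, worth 0.55 × 24 = 13.2 now; the licensor offers that and keeps 16.8.
Round 2 (the licensee proposes): the licensor can get 16.8 next round, worth 0.55 × 16.8 = 9.24 now; the licensee offers that and keeps 20.76.
So by rejecting in round 1, the licensee gets 20.76 next round, worth 0.55 × 20.76 = 11.418 now.
Offer 13 ≥ 11.418, so the licensee accepts.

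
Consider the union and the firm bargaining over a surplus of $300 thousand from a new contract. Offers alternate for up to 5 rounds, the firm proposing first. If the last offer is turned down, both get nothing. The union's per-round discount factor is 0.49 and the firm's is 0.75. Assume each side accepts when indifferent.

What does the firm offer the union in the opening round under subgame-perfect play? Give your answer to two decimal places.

By backward induction:
Round 5 (the firm proposes): rejection yields 0 for the union; the firm offers 0 and keeps 300.
Round 4 (the union proposes): the firm can get 300 next round, worth 0.75 × 300 = 225 now, so the union offers 225, keeping 75.
Round 3 (the firm proposes): the union can get 75 next round, worth 0.49 × 75 = 36.75 now; the firm offers that and keeps 263.25.
Round 2 (the union proposes): the firm can get 263.25 next round, worth 0.75 × 263.25 = 197.4375 now. The union offers 197.4375 and keeps 300 − 197.4375 = 102.5625.
Round 1 (the firm proposes): the union can get 102.5625 next round, worth 0.49 × 102.5625 = 50.255625 now, so the firm offers 50.255625, keeping 249.744375.

50.26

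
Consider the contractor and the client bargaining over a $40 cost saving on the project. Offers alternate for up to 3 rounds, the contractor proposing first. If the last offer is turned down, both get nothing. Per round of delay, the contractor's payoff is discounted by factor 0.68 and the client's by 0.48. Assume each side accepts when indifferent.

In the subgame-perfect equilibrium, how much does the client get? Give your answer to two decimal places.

Round 3 (the contractor proposes): the client will accept anything ≥ 0, so the contractor offers 0 and keeps 40.
Round 2 (the client proposes): the contractor can get 40 next round, worth 0.68 × 40 = 27.2 now; the client offers that and keeps 12.8.
Round 1 (the contractor proposes): the client can get 12.8 next round, worth 0.48 × 12.8 = 6.144 now, so the contractor offers 6.144, keeping 33.856.

6.14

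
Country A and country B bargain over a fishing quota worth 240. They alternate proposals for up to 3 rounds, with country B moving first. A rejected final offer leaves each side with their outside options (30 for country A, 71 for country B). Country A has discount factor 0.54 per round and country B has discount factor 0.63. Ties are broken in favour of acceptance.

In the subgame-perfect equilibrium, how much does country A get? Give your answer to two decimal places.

Round 3 (country B proposes): country A gets 30 if talks fail, so country B offers 30 and keeps 210.
Round 2 (country A proposes): country B can get 210 next round, worth 0.63 × 210 = 132.3 now, so country A offers 132.3, keeping 107.7.
Round 1 (country B proposes): country A can get 107.7 next round, worth 0.54 × 107.7 = 58.158 now. Country B offers 58.158 and keeps 240 − 58.158 = 181.842.

58.16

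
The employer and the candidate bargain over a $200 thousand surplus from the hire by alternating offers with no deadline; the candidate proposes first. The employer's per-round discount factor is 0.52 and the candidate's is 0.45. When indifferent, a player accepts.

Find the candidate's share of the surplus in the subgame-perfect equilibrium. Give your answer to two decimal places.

In a stationary SPE each proposer offers the other exactly their discounted continuation value.
If the candidate keeps x when proposing and the employer keeps y when proposing, then x = 200 − 0.52y and y = 200 − 0.45x.
Solving: x = 200(1 − 0.52) / (1 − 0.45·0.52) = 96 / 0.766 ≈ 125.3264.
The employer gets 200 − 125.3264 ≈ 74.6736.

125.33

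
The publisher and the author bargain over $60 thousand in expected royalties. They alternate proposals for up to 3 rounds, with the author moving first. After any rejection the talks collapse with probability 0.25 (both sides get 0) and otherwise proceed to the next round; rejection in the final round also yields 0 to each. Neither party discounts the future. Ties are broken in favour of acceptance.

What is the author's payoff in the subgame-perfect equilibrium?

48.75

By backward induction:
Round 3 (the author proposes): the publisher will accept anything ≥ 0, so the author offers 0 and keeps 60.
Round 2 (the publisher proposes): rejecting gives the author an expected 0.75 × 60 = 45. The publisher offers 45 and keeps 60 − 45 = 15.
Round 1 (the author proposes): rejecting gives the publisher an expected 0.75 × 15 = 11.25, so the author offers 11.25, keeping 48.75.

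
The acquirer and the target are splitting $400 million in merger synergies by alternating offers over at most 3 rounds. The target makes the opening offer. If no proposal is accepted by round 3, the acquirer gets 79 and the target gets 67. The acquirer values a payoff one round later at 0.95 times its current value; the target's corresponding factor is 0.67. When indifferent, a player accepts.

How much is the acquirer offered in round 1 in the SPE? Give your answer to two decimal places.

Round 3 (the target proposes): the acquirer gets 79 if talks fail, so the target offers 79 and keeps 321.
Round 2 (the acquirer proposes): the target can get 321 next round, worth 0.67 × 321 = 215.07 now, so the acquirer offers 215.07, keeping 184.93.
Round 1 (the target proposes): the acquirer can get 184.93 next round, worth 0.95 × 184.93 = 175.6835 now; the target offers that and keeps 224.3165.

175.68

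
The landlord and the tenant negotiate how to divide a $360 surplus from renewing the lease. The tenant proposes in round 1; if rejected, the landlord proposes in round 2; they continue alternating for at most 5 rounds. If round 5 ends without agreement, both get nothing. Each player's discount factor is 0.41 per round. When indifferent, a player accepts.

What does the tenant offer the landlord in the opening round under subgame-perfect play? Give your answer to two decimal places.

101.72

Round 5 (the tenant proposes): rejection yields 0 for the landlord; the tenant offers 0 and keeps 360.
Round 4 (the landlord proposes): the tenant can get 360 next round, worth 0.41 × 360 = 147.6 now; the landlord offers that and keeps 212.4.
Round 3 (the tenant proposes): the landlord can get 212.4 next round, worth 0.41 × 212.4 = 87.084 now. The tenant offers 87.084 and keeps 360 − 87.084 = 272.916.
Round 2 (the landlord proposes): the tenant can get 272.916 next round, worth 0.41 × 272.916 = 111.89556 now; the landlord offers that and keeps 248.10444.
Round 1 (the tenant proposes): the landlord can get 248.10444 next round, worth 0.41 × 248.10444 = 101.7228204 now. The tenant offers 101.7228204 and keeps 360 − 101.7228204 = 258.2771796.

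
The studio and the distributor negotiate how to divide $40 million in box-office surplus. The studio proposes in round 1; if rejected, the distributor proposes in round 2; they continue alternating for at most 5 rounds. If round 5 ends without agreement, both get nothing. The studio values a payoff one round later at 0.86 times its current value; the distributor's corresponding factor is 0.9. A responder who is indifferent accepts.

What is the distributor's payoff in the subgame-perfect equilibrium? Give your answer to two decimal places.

Solve by backward induction from round 5.
Round 5 (the studio proposes): rejection yields 0 for the distributor; the studio offers 0 and keeps 40.
Round 4 (the distributor proposes): the studio can get 40 next round, worth 0.86 × 40 = 34.4 now. The distributor offers 34.4 and keeps 40 − 34.4 = 5.6.
Round 3 (the studio proposes): the distributor can get 5.6 next round, worth 0.9 × 5.6 = 5.04 now, so the studio offers 5.04, keeping 34.96.
Round 2 (the distributor proposes): the studio can get 34.96 next round, worth 0.86 × 34.96 = 30.0656 now, so the distributor offers 30.0656, keeping 9.9344.
Round 1 (the studio proposes): the distributor can get 9.9344 next round, worth 0.9 × 9.9344 = 8.94096 now; the studio offers that and keeps 31.05904.

8.94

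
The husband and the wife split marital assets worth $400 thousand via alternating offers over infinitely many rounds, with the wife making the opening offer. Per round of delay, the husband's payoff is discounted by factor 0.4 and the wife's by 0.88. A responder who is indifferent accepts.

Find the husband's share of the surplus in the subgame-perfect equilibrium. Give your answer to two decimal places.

29.63

Let x be the wife's share when the wife proposes and y be the husband's share when the husband proposes.
The husband accepts iff offered ≥ 0.4·y, so x = 400 − 0.4y. Symmetrically y = 400 − 0.88x.
Substituting: x = 400 − 0.4(400 − 0.88x), giving x(1 − 0.88·0.4) = 400(1 − 0.4).
So x = 400 × 0.6 / 0.648 ≈ 370.3704, and the husband receives 400 − x ≈ 29.6296.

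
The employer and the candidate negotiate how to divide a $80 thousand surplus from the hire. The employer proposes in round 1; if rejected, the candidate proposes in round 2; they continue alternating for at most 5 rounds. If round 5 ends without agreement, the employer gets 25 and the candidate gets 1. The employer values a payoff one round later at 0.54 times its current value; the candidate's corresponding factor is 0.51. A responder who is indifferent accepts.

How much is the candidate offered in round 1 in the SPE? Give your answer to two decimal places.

Round 5 (the employer proposes): the candidate gets 1 if talks fail, so the employer offers 1 and keeps 79.
Round 4 (the candidate proposes): the employer can get 79 next round, worth 0.54 × 79 = 42.66 now, so the candidate offers 42.66, keeping 37.34.
Round 3 (the employer proposes): the candidate can get 37.34 next round, worth 0.51 × 37.34 = 19.0434 now; the employer offers that and keeps 60.9566.
Round 2 (the candidate proposes): the employer can get 60.9566 next round, worth 0.54 × 60.9566 = 32.916564 now. The candidate offers 32.916564 and keeps 80 − 32.916564 = 47.083436.
Round 1 (the employer proposes): the candidate can get 47.083436 next round, worth 0.51 × 47.083436 = 24.01255236 now; the employer offers that and keeps 55.98744764.

24.01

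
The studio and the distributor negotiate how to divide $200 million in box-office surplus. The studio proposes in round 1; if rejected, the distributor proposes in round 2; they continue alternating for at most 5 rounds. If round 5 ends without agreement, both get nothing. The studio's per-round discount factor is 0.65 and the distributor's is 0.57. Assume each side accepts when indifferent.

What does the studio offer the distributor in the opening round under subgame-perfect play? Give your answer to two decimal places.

54.68

Round 5 (the studio proposes): the distributor will accept anything ≥ 0, so the studio offers 0 and keeps 200.
Round 4 (the distributor proposes): the studio can get 200 next round, worth 0.65 × 200 = 130 now. The distributor offers 130 and keeps 200 − 130 = 70.
Round 3 (the studio proposes): the distributor can get 70 next round, worth 0.57 × 70 = 39.9 now, so the studio offers 39.9, keeping 160.1.
Round 2 (the distributor proposes): the studio can get 160.1 next round, worth 0.65 × 160.1 = 104.065 now, so the distributor offers 104.065, keeping 95.935.
Round 1 (the studio proposes): the distributor can get 95.935 next round, worth 0.57 × 95.935 = 54.68295 now. The studio offers 54.68295 and keeps 200 − 54.68295 = 145.31705.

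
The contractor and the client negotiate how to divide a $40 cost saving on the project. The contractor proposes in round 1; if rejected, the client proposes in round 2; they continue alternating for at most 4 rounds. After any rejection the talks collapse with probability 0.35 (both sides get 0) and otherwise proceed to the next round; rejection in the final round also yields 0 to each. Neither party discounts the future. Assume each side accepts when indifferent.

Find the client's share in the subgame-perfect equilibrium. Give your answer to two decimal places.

Round 4 (the client proposes): rejection yields 0 for the contractor; the client offers 0 and keeps 40.
Round 3 (the contractor proposes): rejecting gives the client an expected 0.65 × 40 = 26. The contractor offers 26 and keeps 40 − 26 = 14.
Round 2 (the client proposes): rejecting gives the contractor an expected 0.65 × 14 = 9.1; the client offers that and keeps 30.9.
Round 1 (the contractor proposes): rejecting gives the client an expected 0.65 × 30.9 = 20.085; the contractor offers that and keeps 19.915.

20.09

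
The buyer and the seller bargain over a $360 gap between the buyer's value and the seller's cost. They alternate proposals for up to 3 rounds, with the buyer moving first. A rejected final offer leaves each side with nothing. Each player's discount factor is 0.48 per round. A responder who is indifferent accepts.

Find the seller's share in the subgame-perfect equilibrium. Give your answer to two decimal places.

89.86

By backward induction:
Round 3 (the buyer proposes): the seller will accept anything ≥ 0, so the buyer offers 0 and keeps 360.
Round 2 (the seller proposes): the buyer can get 360 next round, worth 0.48 × 360 = 172.8 now; the seller offers that and keeps 187.2.
Round 1 (the buyer proposes): the seller can get 187.2 next round, worth 0.48 × 187.2 = 89.856 now. The buyer offers 89.856 and keeps 360 − 89.856 = 270.144.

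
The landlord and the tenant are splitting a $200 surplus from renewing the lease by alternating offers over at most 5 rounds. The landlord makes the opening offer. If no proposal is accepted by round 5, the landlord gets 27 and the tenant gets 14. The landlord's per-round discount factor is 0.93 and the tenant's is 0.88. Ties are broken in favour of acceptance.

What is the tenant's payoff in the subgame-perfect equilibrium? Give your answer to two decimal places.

Round 5 (the landlord proposes): the tenant gets 14 if talks fail, so the landlord offers 14 and keeps 186.
Round 4 (the tenant proposes): the landlord can get 186 next round, worth 0.93 × 186 = 172.98 now. The tenant offers 172.98 and keeps 200 − 172.98 = 27.02.
Round 3 (the landlord proposes): the tenant can get 27.02 next round, worth 0.88 × 27.02 = 23.7776 now. The landlord offers 23.7776 and keeps 200 − 23.7776 = 176.2224.
Round 2 (the tenant proposes): the landlord can get 176.2224 next round, worth 0.93 × 176.2224 = 163.886832 now. The tenant offers 163.886832 and keeps 200 − 163.886832 = 36.113168.
Round 1 (the landlord proposes): the tenant can get 36.113168 next round, worth 0.88 × 36.113168 = 31.77958784 now, so the landlord offers 31.77958784, keeping 168.22041216.

31.78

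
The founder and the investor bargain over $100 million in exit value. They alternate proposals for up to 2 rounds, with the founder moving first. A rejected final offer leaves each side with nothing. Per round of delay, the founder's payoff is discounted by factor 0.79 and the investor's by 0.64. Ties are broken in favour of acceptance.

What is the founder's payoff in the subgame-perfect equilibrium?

36

Round 2 (the investor proposes): rejection yields 0 for the founder; the investor offers 0 and keeps 100.
Round 1 (the founder proposes): the investor can get 100 next round, worth 0.64 × 100 = 64 now; the founder offers that and keeps 36.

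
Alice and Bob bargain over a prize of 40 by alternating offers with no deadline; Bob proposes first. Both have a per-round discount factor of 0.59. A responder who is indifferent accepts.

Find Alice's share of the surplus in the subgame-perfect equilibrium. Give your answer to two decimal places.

14.84

In a stationary SPE each proposer offers the other exactly their discounted continuation value.
If Bob keeps x when proposing and Alice keeps y when proposing, then x = 40 − 0.59y and y = 40 − 0.59x.
Solving: x = 40(1 − 0.59) / (1 − 0.59·0.59) = 16.4 / 0.6519 ≈ 25.1572.
Alice gets 40 − 25.1572 ≈ 14.8428.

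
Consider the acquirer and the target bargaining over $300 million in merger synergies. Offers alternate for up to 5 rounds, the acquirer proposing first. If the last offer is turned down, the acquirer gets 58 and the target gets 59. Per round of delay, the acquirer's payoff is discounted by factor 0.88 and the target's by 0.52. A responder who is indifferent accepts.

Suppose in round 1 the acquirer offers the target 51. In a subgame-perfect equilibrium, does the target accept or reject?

Round 5 (the acquirer proposes): the target gets 59 if talks fail, so the acquirer offers 59 and keeps 241.
Round 4 (the target proposes): the acquirer can get 241 next round, worth 0.88 × 241 = 212.08 now; the target offers that and keeps 87.92.
Round 3 (the acquirer proposes): the target can get 87.92 next round, worth 0.52 × 87.92 = 45.7184 now; the acquirer offers that and keeps 254.2816.
Round 2 (the target proposes): the acquirer can get 254.2816 next round, worth 0.88 × 254.2816 = 223.767808 now, so the target offers 223.767808, keeping 76.232192.
So by rejecting in round 1, the target gets 76.232192 next round, worth 0.52 × 76.232192 = 39.64073984 now.
Offer 51 ≥ 39.64073984, so the target accepts.

Accept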